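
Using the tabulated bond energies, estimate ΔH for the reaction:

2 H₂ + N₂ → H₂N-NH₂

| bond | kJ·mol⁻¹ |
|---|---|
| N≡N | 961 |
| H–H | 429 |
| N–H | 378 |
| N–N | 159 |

ΔH ≈ +148 kJ

Bonds broken (reactants):
  H–H: 2 × 429 = 858
  N≡N: 1 × 961 = 961
  Σ(broken) = 1819 kJ
Bonds formed (products):
  N–H: 4 × 378 = 1512
  N–N: 1 × 159 = 159
  Σ(formed) = 1671 kJ
ΔH = Σ(broken) − Σ(formed) = 1819 − 1671 = +148 kJ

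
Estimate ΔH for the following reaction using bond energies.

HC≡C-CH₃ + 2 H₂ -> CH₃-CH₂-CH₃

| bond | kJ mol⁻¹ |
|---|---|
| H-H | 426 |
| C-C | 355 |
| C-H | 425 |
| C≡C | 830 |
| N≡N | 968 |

Bonds broken (reactants):
  C≡C: 1 × 830 = 830
  C-C: 1 × 355 = 355
  C-H: 4 × 425 = 1700
  H-H: 2 × 426 = 852
  Σ(broken) = 3737 kJ
Bonds formed (products):
  C-C: 2 × 355 = 710
  C-H: 8 × 425 = 3400
  Σ(formed) = 4110 kJ
ΔH = Σ(broken) − Σ(formed) = 3737 − 4110 = −373 kJ

ΔH ≈ −373 kJ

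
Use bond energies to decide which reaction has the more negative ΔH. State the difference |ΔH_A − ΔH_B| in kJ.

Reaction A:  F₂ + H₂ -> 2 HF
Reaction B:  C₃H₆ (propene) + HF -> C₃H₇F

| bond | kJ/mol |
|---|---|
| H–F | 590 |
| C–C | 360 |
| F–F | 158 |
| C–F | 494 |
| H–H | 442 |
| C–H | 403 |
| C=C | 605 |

Reaction A:
  Bonds broken (reactants):
    F–F: 1 × 158 = 158
    H–H: 1 × 442 = 442
    Σ(broken) = 600 kJ
  Bonds formed (products):
    H–F: 2 × 590 = 1180
    Σ(formed) = 1180 kJ
  ΔH_A = 600 − 1180 = −580 kJ
Reaction B:
  Bonds broken (reactants):
    C–C: 1 × 360 = 360
    C–H: 6 × 403 = 2418
    C=C: 1 × 605 = 605
    H–F: 1 × 590 = 590
    Σ(broken) = 3973 kJ
  Bonds formed (products):
    C–C: 2 × 360 = 720
    C–F: 1 × 494 = 494
    C–H: 7 × 403 = 2821
    Σ(formed) = 4035 kJ
  ΔH_B = 3973 − 4035 = −62 kJ
ΔH_A − ΔH_B = −518 kJ, so reaction A has the more negative ΔH; |ΔH_A − ΔH_B| = 518 kJ.

Reaction A, by 518 kJ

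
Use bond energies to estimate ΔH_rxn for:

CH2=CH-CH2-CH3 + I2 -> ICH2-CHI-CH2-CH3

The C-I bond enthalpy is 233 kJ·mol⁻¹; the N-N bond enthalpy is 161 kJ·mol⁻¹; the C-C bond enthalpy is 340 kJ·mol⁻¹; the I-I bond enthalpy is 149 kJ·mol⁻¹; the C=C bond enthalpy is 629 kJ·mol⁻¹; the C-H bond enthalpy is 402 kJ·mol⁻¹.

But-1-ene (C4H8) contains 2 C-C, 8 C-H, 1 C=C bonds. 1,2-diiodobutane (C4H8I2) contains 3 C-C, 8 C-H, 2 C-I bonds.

ΔH ≈ −28 kJ

Bonds broken (reactants):
  C-C: 2 × 340 = 680
  C-H: 8 × 402 = 3216
  C=C: 1 × 629 = 629
  I-I: 1 × 149 = 149
  Σ(broken) = 4674 kJ
Bonds formed (products):
  C-C: 3 × 340 = 1020
  C-H: 8 × 402 = 3216
  C-I: 2 × 233 = 466
  Σ(formed) = 4702 kJ
ΔH = Σ(broken) − Σ(formed) = 4674 − 4702 = −28 kJ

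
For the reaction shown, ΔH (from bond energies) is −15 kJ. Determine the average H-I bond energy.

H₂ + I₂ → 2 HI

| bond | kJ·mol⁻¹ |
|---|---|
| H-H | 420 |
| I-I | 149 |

Let D be the H-I bond energy.
Σ(broken) = 1×420 + 1×149 = 569
Σ(formed) = 2×D = 2D
ΔH = Σ(broken) − Σ(formed) = (569) − (2D) = +569 − 2D
Setting this equal to −15 kJ gives 2D = 584, so D = 292 kJ/mol.

D(H-I) ≈ 292 kJ/mol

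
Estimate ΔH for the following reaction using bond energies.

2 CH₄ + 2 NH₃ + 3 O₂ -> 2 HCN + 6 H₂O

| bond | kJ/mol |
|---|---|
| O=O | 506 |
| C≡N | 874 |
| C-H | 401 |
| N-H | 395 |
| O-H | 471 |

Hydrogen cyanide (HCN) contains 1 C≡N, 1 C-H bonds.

Bonds broken (reactants):
  C-H: 8 × 401 = 3208
  N-H: 6 × 395 = 2370
  O=O: 3 × 506 = 1518
  Σ(broken) = 7096 kJ
Bonds formed (products):
  C≡N: 2 × 874 = 1748
  C-H: 2 × 401 = 802
  O-H: 12 × 471 = 5652
  Σ(formed) = 8202 kJ
ΔH = Σ(broken) − Σ(formed) = 7096 − 8202 = −1106 kJ

ΔH ≈ −1106 kJ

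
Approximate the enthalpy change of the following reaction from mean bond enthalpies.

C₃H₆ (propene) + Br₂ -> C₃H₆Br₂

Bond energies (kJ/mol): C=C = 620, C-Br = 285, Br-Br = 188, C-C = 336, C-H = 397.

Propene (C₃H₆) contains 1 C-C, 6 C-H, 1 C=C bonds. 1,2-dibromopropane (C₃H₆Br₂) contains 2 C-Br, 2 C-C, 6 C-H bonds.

ΔH ≈ −98 kJ

Bonds broken (reactants):
  Br-Br: 1 × 188 = 188
  C-C: 1 × 336 = 336
  C-H: 6 × 397 = 2382
  C=C: 1 × 620 = 620
  Σ(broken) = 3526 kJ
Bonds formed (products):
  C-Br: 2 × 285 = 570
  C-C: 2 × 336 = 672
  C-H: 6 × 397 = 2382
  Σ(formed) = 3624 kJ
ΔH = Σ(broken) − Σ(formed) = 3526 − 3624 = −98 kJ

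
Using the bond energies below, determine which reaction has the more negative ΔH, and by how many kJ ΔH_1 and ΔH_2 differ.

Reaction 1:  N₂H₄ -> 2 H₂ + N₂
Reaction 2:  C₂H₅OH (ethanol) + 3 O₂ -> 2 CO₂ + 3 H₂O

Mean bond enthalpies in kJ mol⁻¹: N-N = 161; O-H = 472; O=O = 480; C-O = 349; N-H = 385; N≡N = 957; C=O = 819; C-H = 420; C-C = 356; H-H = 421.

Reaction 2, by 1293 kJ

Reaction 1:
  Bonds broken (reactants):
    N-H: 4 × 385 = 1540
    N-N: 1 × 161 = 161
    Σ(broken) = 1701 kJ
  Bonds formed (products):
    H-H: 2 × 421 = 842
    N≡N: 1 × 957 = 957
    Σ(formed) = 1799 kJ
  ΔH_1 = 1701 − 1799 = −98 kJ
Reaction 2:
  Bonds broken (reactants):
    C-C: 1 × 356 = 356
    C-H: 5 × 420 = 2100
    C-O: 1 × 349 = 349
    O-H: 1 × 472 = 472
    O=O: 3 × 480 = 1440
    Σ(broken) = 4717 kJ
  Bonds formed (products):
    C=O: 4 × 819 = 3276
    O-H: 6 × 472 = 2832
    Σ(formed) = 6108 kJ
  ΔH_2 = 4717 − 6108 = −1391 kJ
ΔH_1 − ΔH_2 = +1293 kJ, so reaction 2 has the more negative ΔH; |ΔH_1 − ΔH_2| = 1293 kJ.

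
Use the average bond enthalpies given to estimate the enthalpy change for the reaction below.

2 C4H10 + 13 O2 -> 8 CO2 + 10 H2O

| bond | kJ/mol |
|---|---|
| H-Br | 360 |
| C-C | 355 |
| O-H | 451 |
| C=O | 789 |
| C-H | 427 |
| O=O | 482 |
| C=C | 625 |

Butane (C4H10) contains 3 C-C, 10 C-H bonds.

ΔH ≈ −4708 kJ

Bonds broken (reactants):
  C-C: 6 × 355 = 2130
  C-H: 20 × 427 = 8540
  O=O: 13 × 482 = 6266
  Σ(broken) = 16936 kJ
Bonds formed (products):
  C=O: 16 × 789 = 12624
  O-H: 20 × 451 = 9020
  Σ(formed) = 21644 kJ
ΔH = Σ(broken) − Σ(formed) = 16936 − 21644 = −4708 kJ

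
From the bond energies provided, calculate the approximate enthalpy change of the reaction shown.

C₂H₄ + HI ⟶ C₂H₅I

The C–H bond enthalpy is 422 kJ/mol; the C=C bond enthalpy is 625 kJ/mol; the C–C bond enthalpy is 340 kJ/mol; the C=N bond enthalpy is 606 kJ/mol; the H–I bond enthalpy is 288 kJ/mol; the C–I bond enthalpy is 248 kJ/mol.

ΔH ≈ −97 kJ

Bonds broken (reactants):
  C–H: 4 × 422 = 1688
  C=C: 1 × 625 = 625
  H–I: 1 × 288 = 288
  Σ(broken) = 2601 kJ
Bonds formed (products):
  C–C: 1 × 340 = 340
  C–H: 5 × 422 = 2110
  C–I: 1 × 248 = 248
  Σ(formed) = 2698 kJ
ΔH = Σ(broken) − Σ(formed) = 2601 − 2698 = −97 kJ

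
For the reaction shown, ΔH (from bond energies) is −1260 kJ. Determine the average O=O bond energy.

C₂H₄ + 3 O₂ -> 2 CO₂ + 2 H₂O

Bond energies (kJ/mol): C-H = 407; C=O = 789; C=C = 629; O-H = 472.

D(O=O) ≈ 509 kJ/mol

Let D be the O=O bond energy.
Σ(broken) = 4×407 + 1×629 + 3×D = 2257 + 3D
Σ(formed) = 4×789 + 4×472 = 5044
ΔH = Σ(broken) − Σ(formed) = (2257 + 3D) − (5044) = −2787 + 3D
Setting this equal to −1260 kJ gives 3D = 1527, so D = 509 kJ/mol.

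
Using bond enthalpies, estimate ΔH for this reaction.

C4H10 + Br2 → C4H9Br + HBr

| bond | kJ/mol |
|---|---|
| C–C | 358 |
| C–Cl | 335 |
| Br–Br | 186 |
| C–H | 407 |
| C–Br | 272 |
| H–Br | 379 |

Bonds broken (reactants):
  Br–Br: 1 × 186 = 186
  C–C: 3 × 358 = 1074
  C–H: 10 × 407 = 4070
  Σ(broken) = 5330 kJ
Bonds formed (products):
  C–Br: 1 × 272 = 272
  C–C: 3 × 358 = 1074
  C–H: 9 × 407 = 3663
  H–Br: 1 × 379 = 379
  Σ(formed) = 5388 kJ
ΔH = Σ(broken) − Σ(formed) = 5330 − 5388 = −58 kJ

ΔH ≈ −58 kJ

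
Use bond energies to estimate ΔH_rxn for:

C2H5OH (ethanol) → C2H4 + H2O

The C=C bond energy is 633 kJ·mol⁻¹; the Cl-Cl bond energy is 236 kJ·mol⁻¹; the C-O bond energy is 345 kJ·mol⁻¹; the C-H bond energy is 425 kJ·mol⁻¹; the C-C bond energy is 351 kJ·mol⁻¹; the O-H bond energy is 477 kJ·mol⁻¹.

Bonds broken (reactants):
  C-C: 1 × 351 = 351
  C-H: 5 × 425 = 2125
  C-O: 1 × 345 = 345
  O-H: 1 × 477 = 477
  Σ(broken) = 3298 kJ
Bonds formed (products):
  C-H: 4 × 425 = 1700
  C=C: 1 × 633 = 633
  O-H: 2 × 477 = 954
  Σ(formed) = 3287 kJ
ΔH = Σ(broken) − Σ(formed) = 3298 − 3287 = +11 kJ

ΔH ≈ +11 kJ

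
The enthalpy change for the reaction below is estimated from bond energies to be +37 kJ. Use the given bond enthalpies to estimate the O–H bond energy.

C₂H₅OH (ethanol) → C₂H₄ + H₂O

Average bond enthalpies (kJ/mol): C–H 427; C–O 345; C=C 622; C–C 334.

Let D be the O–H bond energy.
Σ(broken) = 1×334 + 5×427 + 1×345 + 1×D = 2814 + D
Σ(formed) = 4×427 + 1×622 + 2×D = 2330 + 2D
ΔH = Σ(broken) − Σ(formed) = (2814 + D) − (2330 + 2D) = +484 − D
Setting this equal to +37 kJ gives D = 447 kJ/mol.

D(O–H) ≈ 447 kJ/mol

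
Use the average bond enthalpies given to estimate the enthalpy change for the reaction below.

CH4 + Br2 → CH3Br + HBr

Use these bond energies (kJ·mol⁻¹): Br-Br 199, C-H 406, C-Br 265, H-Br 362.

Bonds broken (reactants):
  Br-Br: 1 × 199 = 199
  C-H: 4 × 406 = 1624
  Σ(broken) = 1823 kJ
Bonds formed (products):
  C-Br: 1 × 265 = 265
  C-H: 3 × 406 = 1218
  H-Br: 1 × 362 = 362
  Σ(formed) = 1845 kJ
ΔH = Σ(broken) − Σ(formed) = 1823 − 1845 = −22 kJ

ΔH ≈ −22 kJ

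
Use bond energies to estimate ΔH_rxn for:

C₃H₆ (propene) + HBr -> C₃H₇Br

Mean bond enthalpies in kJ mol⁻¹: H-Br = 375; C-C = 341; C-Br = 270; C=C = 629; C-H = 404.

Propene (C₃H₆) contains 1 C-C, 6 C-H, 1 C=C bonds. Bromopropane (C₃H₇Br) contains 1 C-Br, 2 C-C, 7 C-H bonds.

ΔH ≈ −11 kJ

Bonds broken (reactants):
  C-C: 1 × 341 = 341
  C-H: 6 × 404 = 2424
  C=C: 1 × 629 = 629
  H-Br: 1 × 375 = 375
  Σ(broken) = 3769 kJ
Bonds formed (products):
  C-Br: 1 × 270 = 270
  C-C: 2 × 341 = 682
  C-H: 7 × 404 = 2828
  Σ(formed) = 3780 kJ
ΔH = Σ(broken) − Σ(formed) = 3769 − 3780 = −11 kJ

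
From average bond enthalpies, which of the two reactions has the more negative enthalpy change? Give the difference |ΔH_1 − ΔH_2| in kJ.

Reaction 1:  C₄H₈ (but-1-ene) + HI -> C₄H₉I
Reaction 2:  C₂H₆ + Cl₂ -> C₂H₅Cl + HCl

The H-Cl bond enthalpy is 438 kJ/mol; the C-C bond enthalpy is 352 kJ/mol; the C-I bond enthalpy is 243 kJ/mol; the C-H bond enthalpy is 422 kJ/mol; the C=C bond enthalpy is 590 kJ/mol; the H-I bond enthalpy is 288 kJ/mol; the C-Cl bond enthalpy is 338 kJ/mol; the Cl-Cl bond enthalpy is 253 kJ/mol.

Reaction 1:
  Bonds broken (reactants):
    C-C: 2 × 352 = 704
    C-H: 8 × 422 = 3376
    C=C: 1 × 590 = 590
    H-I: 1 × 288 = 288
    Σ(broken) = 4958 kJ
  Bonds formed (products):
    C-C: 3 × 352 = 1056
    C-H: 9 × 422 = 3798
    C-I: 1 × 243 = 243
    Σ(formed) = 5097 kJ
  ΔH_1 = 4958 − 5097 = −139 kJ
Reaction 2:
  Bonds broken (reactants):
    C-C: 1 × 352 = 352
    C-H: 6 × 422 = 2532
    Cl-Cl: 1 × 253 = 253
    Σ(broken) = 3137 kJ
  Bonds formed (products):
    C-C: 1 × 352 = 352
    C-Cl: 1 × 338 = 338
    C-H: 5 × 422 = 2110
    H-Cl: 1 × 438 = 438
    Σ(formed) = 3238 kJ
  ΔH_2 = 3137 − 3238 = −101 kJ
ΔH_1 − ΔH_2 = −38 kJ, so reaction 1 has the more negative ΔH; |ΔH_1 − ΔH_2| = 38 kJ.

Reaction 1, by 38 kJ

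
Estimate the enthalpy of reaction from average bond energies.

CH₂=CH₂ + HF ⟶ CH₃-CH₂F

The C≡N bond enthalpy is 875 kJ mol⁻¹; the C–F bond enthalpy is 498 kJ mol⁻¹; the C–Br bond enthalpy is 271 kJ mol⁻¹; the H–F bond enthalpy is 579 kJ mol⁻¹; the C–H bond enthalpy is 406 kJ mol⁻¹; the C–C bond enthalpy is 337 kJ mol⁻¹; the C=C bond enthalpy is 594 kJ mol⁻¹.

Bonds broken (reactants):
  C–H: 4 × 406 = 1624
  C=C: 1 × 594 = 594
  H–F: 1 × 579 = 579
  Σ(broken) = 2797 kJ
Bonds formed (products):
  C–C: 1 × 337 = 337
  C–F: 1 × 498 = 498
  C–H: 5 × 406 = 2030
  Σ(formed) = 2865 kJ
ΔH = Σ(broken) − Σ(formed) = 2797 − 2865 = −68 kJ

ΔH ≈ −68 kJ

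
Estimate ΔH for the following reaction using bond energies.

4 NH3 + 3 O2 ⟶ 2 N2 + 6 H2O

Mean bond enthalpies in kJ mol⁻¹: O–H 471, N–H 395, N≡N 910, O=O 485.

Bonds broken (reactants):
  N–H: 12 × 395 = 4740
  O=O: 3 × 485 = 1455
  Σ(broken) = 6195 kJ
Bonds formed (products):
  N≡N: 2 × 910 = 1820
  O–H: 12 × 471 = 5652
  Σ(formed) = 7472 kJ
ΔH = Σ(broken) − Σ(formed) = 6195 − 7472 = −1277 kJ

ΔH ≈ −1277 kJ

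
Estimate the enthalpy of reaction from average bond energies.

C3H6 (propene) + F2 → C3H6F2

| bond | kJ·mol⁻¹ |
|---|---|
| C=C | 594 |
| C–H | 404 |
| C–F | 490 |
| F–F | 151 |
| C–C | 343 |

Bonds broken (reactants):
  C–C: 1 × 343 = 343
  C–H: 6 × 404 = 2424
  C=C: 1 × 594 = 594
  F–F: 1 × 151 = 151
  Σ(broken) = 3512 kJ
Bonds formed (products):
  C–C: 2 × 343 = 686
  C–F: 2 × 490 = 980
  C–H: 6 × 404 = 2424
  Σ(formed) = 4090 kJ
ΔH = Σ(broken) − Σ(formed) = 3512 − 4090 = −578 kJ

ΔH ≈ −578 kJ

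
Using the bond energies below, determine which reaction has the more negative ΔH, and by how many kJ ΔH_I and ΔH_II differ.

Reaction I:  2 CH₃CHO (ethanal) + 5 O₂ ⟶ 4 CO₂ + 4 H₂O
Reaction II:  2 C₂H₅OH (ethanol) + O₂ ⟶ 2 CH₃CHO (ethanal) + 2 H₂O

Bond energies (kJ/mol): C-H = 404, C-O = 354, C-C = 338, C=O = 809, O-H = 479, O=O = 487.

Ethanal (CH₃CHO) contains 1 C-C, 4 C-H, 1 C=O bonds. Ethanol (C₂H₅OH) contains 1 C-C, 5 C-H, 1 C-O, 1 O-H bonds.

Reaction I:
  Bonds broken (reactants):
    C-C: 2 × 338 = 676
    C-H: 8 × 404 = 3232
    C=O: 2 × 809 = 1618
    O=O: 5 × 487 = 2435
    Σ(broken) = 7961 kJ
  Bonds formed (products):
    C=O: 8 × 809 = 6472
    O-H: 8 × 479 = 3832
    Σ(formed) = 10304 kJ
  ΔH_I = 7961 − 10304 = −2343 kJ
Reaction II:
  Bonds broken (reactants):
    C-C: 2 × 338 = 676
    C-H: 10 × 404 = 4040
    C-O: 2 × 354 = 708
    O-H: 2 × 479 = 958
    O=O: 1 × 487 = 487
    Σ(broken) = 6869 kJ
  Bonds formed (products):
    C-C: 2 × 338 = 676
    C-H: 8 × 404 = 3232
    C=O: 2 × 809 = 1618
    O-H: 4 × 479 = 1916
    Σ(formed) = 7442 kJ
  ΔH_II = 6869 − 7442 = −573 kJ
ΔH_I − ΔH_II = −1770 kJ, so reaction I has the more negative ΔH; |ΔH_I − ΔH_II| = 1770 kJ.

Reaction I, by 1770 kJ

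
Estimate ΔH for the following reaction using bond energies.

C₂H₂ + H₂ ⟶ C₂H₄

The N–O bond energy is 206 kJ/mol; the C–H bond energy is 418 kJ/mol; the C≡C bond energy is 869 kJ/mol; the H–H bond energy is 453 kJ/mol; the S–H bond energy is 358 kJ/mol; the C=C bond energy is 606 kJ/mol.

ΔH ≈ −120 kJ

Bonds broken (reactants):
  C≡C: 1 × 869 = 869
  C–H: 2 × 418 = 836
  H–H: 1 × 453 = 453
  Σ(broken) = 2158 kJ
Bonds formed (products):
  C–H: 4 × 418 = 1672
  C=C: 1 × 606 = 606
  Σ(formed) = 2278 kJ
ΔH = Σ(broken) − Σ(formed) = 2158 − 2278 = −120 kJ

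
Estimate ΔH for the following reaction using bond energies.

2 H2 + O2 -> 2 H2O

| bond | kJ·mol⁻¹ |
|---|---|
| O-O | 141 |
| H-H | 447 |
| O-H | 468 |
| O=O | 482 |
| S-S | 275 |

ΔH ≈ −496 kJ

Bonds broken (reactants):
  H-H: 2 × 447 = 894
  O=O: 1 × 482 = 482
  Σ(broken) = 1376 kJ
Bonds formed (products):
  O-H: 4 × 468 = 1872
  Σ(formed) = 1872 kJ
ΔH = Σ(broken) − Σ(formed) = 1376 − 1872 = −496 kJ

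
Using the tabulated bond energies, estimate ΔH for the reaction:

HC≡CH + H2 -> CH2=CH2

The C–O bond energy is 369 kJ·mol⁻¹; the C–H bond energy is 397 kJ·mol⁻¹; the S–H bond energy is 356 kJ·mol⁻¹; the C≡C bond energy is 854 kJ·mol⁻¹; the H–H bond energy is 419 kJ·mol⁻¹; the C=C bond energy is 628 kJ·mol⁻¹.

Bonds broken (reactants):
  C≡C: 1 × 854 = 854
  C–H: 2 × 397 = 794
  H–H: 1 × 419 = 419
  Σ(broken) = 2067 kJ
Bonds formed (products):
  C–H: 4 × 397 = 1588
  C=C: 1 × 628 = 628
  Σ(formed) = 2216 kJ
ΔH = Σ(broken) − Σ(formed) = 2067 − 2216 = −149 kJ

ΔH ≈ −149 kJ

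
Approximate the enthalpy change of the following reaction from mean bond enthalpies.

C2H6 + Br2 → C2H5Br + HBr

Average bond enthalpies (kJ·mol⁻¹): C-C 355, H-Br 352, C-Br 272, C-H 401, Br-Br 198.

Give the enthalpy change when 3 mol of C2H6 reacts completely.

ΔH = −75 kJ

Bonds broken (reactants):
  Br-Br: 1 × 198 = 198
  C-C: 1 × 355 = 355
  C-H: 6 × 401 = 2406
  Σ(broken) = 2959 kJ
Bonds formed (products):
  C-Br: 1 × 272 = 272
  C-C: 1 × 355 = 355
  C-H: 5 × 401 = 2005
  H-Br: 1 × 352 = 352
  Σ(formed) = 2984 kJ
ΔH = Σ(broken) − Σ(formed) = 2959 − 2984 = −25 kJ
For 3× the reaction as written: 3 × (−25) = −75 kJ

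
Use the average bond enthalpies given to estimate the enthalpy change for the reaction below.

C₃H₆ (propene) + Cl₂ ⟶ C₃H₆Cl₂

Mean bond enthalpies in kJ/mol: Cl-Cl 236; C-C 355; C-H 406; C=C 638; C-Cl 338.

ΔH ≈ −157 kJ

Bonds broken (reactants):
  C-C: 1 × 355 = 355
  C-H: 6 × 406 = 2436
  C=C: 1 × 638 = 638
  Cl-Cl: 1 × 236 = 236
  Σ(broken) = 3665 kJ
Bonds formed (products):
  C-C: 2 × 355 = 710
  C-Cl: 2 × 338 = 676
  C-H: 6 × 406 = 2436
  Σ(formed) = 3822 kJ
ΔH = Σ(broken) − Σ(formed) = 3665 − 3822 = −157 kJ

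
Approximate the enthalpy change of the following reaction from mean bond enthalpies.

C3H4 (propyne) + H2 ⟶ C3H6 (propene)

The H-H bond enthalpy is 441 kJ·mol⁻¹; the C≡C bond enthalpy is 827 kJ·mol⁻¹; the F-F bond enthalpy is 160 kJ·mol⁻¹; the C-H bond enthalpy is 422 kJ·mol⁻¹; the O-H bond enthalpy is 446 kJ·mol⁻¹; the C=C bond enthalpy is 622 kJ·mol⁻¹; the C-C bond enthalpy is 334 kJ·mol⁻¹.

Bonds broken (reactants):
  C≡C: 1 × 827 = 827
  C-C: 1 × 334 = 334
  C-H: 4 × 422 = 1688
  H-H: 1 × 441 = 441
  Σ(broken) = 3290 kJ
Bonds formed (products):
  C-C: 1 × 334 = 334
  C-H: 6 × 422 = 2532
  C=C: 1 × 622 = 622
  Σ(formed) = 3488 kJ
ΔH = Σ(broken) − Σ(formed) = 3290 − 3488 = −198 kJ

ΔH ≈ −198 kJ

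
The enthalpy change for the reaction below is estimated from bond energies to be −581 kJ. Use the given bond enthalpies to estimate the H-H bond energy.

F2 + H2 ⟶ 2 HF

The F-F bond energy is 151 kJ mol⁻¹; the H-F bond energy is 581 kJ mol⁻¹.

Let D be the H-H bond energy.
Σ(broken) = 1×151 + 1×D = 151 + D
Σ(formed) = 2×581 = 1162
ΔH = Σ(broken) − Σ(formed) = (151 + D) − (1162) = −1011 + D
Setting this equal to −581 kJ gives D = 430 kJ/mol.

D(H-H) ≈ 430 kJ/mol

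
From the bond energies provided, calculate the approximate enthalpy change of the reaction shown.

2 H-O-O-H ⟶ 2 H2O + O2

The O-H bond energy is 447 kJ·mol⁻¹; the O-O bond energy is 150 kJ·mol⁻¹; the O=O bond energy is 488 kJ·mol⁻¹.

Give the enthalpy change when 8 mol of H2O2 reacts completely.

Bonds broken (reactants):
  O-H: 4 × 447 = 1788
  O-O: 2 × 150 = 300
  Σ(broken) = 2088 kJ
Bonds formed (products):
  O-H: 4 × 447 = 1788
  O=O: 1 × 488 = 488
  Σ(formed) = 2276 kJ
ΔH = Σ(broken) − Σ(formed) = 2088 − 2276 = −188 kJ
For 4× the reaction as written: 4 × (−188) = −752 kJ

ΔH = −752 kJ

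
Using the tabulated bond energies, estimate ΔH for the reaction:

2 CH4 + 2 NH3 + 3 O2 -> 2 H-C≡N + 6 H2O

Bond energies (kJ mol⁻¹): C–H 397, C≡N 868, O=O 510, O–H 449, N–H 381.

ΔH ≈ −926 kJ

Bonds broken (reactants):
  C–H: 8 × 397 = 3176
  N–H: 6 × 381 = 2286
  O=O: 3 × 510 = 1530
  Σ(broken) = 6992 kJ
Bonds formed (products):
  C≡N: 2 × 868 = 1736
  C–H: 2 × 397 = 794
  O–H: 12 × 449 = 5388
  Σ(formed) = 7918 kJ
ΔH = Σ(broken) − Σ(formed) = 6992 − 7918 = −926 kJ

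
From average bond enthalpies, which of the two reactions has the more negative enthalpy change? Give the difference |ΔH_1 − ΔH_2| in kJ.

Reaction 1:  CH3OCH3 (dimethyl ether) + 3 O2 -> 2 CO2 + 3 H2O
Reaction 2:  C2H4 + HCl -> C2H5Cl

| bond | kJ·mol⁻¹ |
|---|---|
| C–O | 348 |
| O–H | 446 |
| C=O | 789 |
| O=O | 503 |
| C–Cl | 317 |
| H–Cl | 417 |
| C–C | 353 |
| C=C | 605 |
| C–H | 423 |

Reaction 1:
  Bonds broken (reactants):
    C–H: 6 × 423 = 2538
    C–O: 2 × 348 = 696
    O=O: 3 × 503 = 1509
    Σ(broken) = 4743 kJ
  Bonds formed (products):
    C=O: 4 × 789 = 3156
    O–H: 6 × 446 = 2676
    Σ(formed) = 5832 kJ
  ΔH_1 = 4743 − 5832 = −1089 kJ
Reaction 2:
  Bonds broken (reactants):
    C–H: 4 × 423 = 1692
    C=C: 1 × 605 = 605
    H–Cl: 1 × 417 = 417
    Σ(broken) = 2714 kJ
  Bonds formed (products):
    C–C: 1 × 353 = 353
    C–Cl: 1 × 317 = 317
    C–H: 5 × 423 = 2115
    Σ(formed) = 2785 kJ
  ΔH_2 = 2714 − 2785 = −71 kJ
ΔH_1 − ΔH_2 = −1018 kJ, so reaction 1 has the more negative ΔH; |ΔH_1 − ΔH_2| = 1018 kJ.

Reaction 1, by 1018 kJ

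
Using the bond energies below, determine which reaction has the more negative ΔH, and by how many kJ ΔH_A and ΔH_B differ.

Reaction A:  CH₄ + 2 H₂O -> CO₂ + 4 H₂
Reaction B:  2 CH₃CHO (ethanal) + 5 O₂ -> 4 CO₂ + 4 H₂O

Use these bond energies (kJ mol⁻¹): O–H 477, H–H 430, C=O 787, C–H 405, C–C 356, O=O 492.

Reaction B, by 2360 kJ

Reaction A:
  Bonds broken (reactants):
    C–H: 4 × 405 = 1620
    O–H: 4 × 477 = 1908
    Σ(broken) = 3528 kJ
  Bonds formed (products):
    C=O: 2 × 787 = 1574
    H–H: 4 × 430 = 1720
    Σ(formed) = 3294 kJ
  ΔH_A = 3528 − 3294 = +234 kJ
Reaction B:
  Bonds broken (reactants):
    C–C: 2 × 356 = 712
    C–H: 8 × 405 = 3240
    C=O: 2 × 787 = 1574
    O=O: 5 × 492 = 2460
    Σ(broken) = 7986 kJ
  Bonds formed (products):
    C=O: 8 × 787 = 6296
    O–H: 8 × 477 = 3816
    Σ(formed) = 10112 kJ
  ΔH_B = 7986 − 10112 = −2126 kJ
ΔH_A − ΔH_B = +2360 kJ, so reaction B has the more negative ΔH; |ΔH_A − ΔH_B| = 2360 kJ.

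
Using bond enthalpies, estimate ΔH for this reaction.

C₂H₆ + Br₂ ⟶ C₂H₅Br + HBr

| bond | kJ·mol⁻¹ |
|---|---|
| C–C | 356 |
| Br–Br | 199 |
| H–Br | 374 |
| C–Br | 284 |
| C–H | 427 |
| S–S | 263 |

ΔH ≈ −32 kJ

Bonds broken (reactants):
  Br–Br: 1 × 199 = 199
  C–C: 1 × 356 = 356
  C–H: 6 × 427 = 2562
  Σ(broken) = 3117 kJ
Bonds formed (products):
  C–Br: 1 × 284 = 284
  C–C: 1 × 356 = 356
  C–H: 5 × 427 = 2135
  H–Br: 1 × 374 = 374
  Σ(formed) = 3149 kJ
ΔH = Σ(broken) − Σ(formed) = 3117 − 3149 = −32 kJ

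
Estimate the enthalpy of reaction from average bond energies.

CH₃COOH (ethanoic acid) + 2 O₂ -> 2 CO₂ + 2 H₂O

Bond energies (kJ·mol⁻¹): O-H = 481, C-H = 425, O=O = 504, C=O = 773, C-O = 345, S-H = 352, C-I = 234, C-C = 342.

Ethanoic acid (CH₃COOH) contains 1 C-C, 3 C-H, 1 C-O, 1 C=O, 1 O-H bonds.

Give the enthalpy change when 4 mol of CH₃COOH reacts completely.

Bonds broken (reactants):
  C-C: 1 × 342 = 342
  C-H: 3 × 425 = 1275
  C-O: 1 × 345 = 345
  C=O: 1 × 773 = 773
  O-H: 1 × 481 = 481
  O=O: 2 × 504 = 1008
  Σ(broken) = 4224 kJ
Bonds formed (products):
  C=O: 4 × 773 = 3092
  O-H: 4 × 481 = 1924
  Σ(formed) = 5016 kJ
ΔH = Σ(broken) − Σ(formed) = 4224 − 5016 = −792 kJ
For 4× the reaction as written: 4 × (−792) = −3168 kJ

ΔH = −3168 kJ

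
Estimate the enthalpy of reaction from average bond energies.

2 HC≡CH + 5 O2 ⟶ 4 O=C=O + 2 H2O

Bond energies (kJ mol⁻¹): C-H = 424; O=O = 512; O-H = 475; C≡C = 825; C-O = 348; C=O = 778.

ΔH ≈ −2218 kJ

Bonds broken (reactants):
  C≡C: 2 × 825 = 1650
  C-H: 4 × 424 = 1696
  O=O: 5 × 512 = 2560
  Σ(broken) = 5906 kJ
Bonds formed (products):
  C=O: 8 × 778 = 6224
  O-H: 4 × 475 = 1900
  Σ(formed) = 8124 kJ
ΔH = Σ(broken) − Σ(formed) = 5906 − 8124 = −2218 kJ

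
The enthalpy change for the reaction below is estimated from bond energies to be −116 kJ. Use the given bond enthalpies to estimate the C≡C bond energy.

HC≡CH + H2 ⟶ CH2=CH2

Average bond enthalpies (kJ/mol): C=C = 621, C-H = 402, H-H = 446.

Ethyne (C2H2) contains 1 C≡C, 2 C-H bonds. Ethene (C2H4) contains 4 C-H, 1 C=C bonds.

D(C≡C) ≈ 863 kJ/mol

Let D be the C≡C bond energy.
Σ(broken) = 1×D + 2×402 + 1×446 = 1250 + D
Σ(formed) = 4×402 + 1×621 = 2229
ΔH = Σ(broken) − Σ(formed) = (1250 + D) − (2229) = −979 + D
Setting this equal to −116 kJ gives D = 863 kJ/mol.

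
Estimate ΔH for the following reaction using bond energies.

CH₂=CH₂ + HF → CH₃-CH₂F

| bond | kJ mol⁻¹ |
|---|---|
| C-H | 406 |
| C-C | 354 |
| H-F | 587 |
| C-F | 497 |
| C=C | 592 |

Bonds broken (reactants):
  C-H: 4 × 406 = 1624
  C=C: 1 × 592 = 592
  H-F: 1 × 587 = 587
  Σ(broken) = 2803 kJ
Bonds formed (products):
  C-C: 1 × 354 = 354
  C-F: 1 × 497 = 497
  C-H: 5 × 406 = 2030
  Σ(formed) = 2881 kJ
ΔH = Σ(broken) − Σ(formed) = 2803 − 2881 = −78 kJ

ΔH ≈ −78 kJ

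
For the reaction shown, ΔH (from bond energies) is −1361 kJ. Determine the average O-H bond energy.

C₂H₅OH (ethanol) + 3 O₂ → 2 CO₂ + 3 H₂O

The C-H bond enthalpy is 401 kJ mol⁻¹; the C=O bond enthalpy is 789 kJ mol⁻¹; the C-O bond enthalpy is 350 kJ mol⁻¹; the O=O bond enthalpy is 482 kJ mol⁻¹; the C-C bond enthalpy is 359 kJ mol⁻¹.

D(O-H) ≈ 473 kJ/mol

Let D be the O-H bond energy.
Σ(broken) = 1×359 + 5×401 + 1×350 + 1×D + 3×482 = 4160 + D
Σ(formed) = 4×789 + 6×D = 3156 + 6D
ΔH = Σ(broken) − Σ(formed) = (4160 + D) − (3156 + 6D) = +1004 − 5D
Setting this equal to −1361 kJ gives 5D = 2365, so D = 473 kJ/mol.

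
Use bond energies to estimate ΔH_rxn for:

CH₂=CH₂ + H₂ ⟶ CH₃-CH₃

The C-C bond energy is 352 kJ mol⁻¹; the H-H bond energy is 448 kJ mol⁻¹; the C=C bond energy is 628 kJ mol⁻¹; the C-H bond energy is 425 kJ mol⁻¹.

ΔH ≈ −126 kJ

Bonds broken (reactants):
  C-H: 4 × 425 = 1700
  C=C: 1 × 628 = 628
  H-H: 1 × 448 = 448
  Σ(broken) = 2776 kJ
Bonds formed (products):
  C-C: 1 × 352 = 352
  C-H: 6 × 425 = 2550
  Σ(formed) = 2902 kJ
ΔH = Σ(broken) − Σ(formed) = 2776 − 2902 = −126 kJ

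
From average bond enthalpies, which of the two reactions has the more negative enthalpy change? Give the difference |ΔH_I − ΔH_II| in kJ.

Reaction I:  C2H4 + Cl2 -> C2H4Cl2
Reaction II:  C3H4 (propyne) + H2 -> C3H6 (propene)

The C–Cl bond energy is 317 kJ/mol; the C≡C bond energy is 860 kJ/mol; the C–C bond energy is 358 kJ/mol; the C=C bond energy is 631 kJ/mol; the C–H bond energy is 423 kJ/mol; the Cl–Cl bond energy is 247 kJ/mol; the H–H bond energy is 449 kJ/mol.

Reaction I:
  Bonds broken (reactants):
    C–H: 4 × 423 = 1692
    C=C: 1 × 631 = 631
    Cl–Cl: 1 × 247 = 247
    Σ(broken) = 2570 kJ
  Bonds formed (products):
    C–C: 1 × 358 = 358
    C–Cl: 2 × 317 = 634
    C–H: 4 × 423 = 1692
    Σ(formed) = 2684 kJ
  ΔH_I = 2570 − 2684 = −114 kJ
Reaction II:
  Bonds broken (reactants):
    C≡C: 1 × 860 = 860
    C–C: 1 × 358 = 358
    C–H: 4 × 423 = 1692
    H–H: 1 × 449 = 449
    Σ(broken) = 3359 kJ
  Bonds formed (products):
    C–C: 1 × 358 = 358
    C–H: 6 × 423 = 2538
    C=C: 1 × 631 = 631
    Σ(formed) = 3527 kJ
  ΔH_II = 3359 − 3527 = −168 kJ
ΔH_I − ΔH_II = +54 kJ, so reaction II has the more negative ΔH; |ΔH_I − ΔH_II| = 54 kJ.

Reaction II, by 54 kJ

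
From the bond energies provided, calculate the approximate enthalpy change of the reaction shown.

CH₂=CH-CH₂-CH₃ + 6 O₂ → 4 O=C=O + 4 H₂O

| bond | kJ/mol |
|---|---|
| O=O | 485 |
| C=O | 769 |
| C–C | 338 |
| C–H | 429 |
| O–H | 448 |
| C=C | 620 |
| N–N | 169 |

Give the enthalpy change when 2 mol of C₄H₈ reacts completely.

ΔH = −4196 kJ

Bonds broken (reactants):
  C–C: 2 × 338 = 676
  C–H: 8 × 429 = 3432
  C=C: 1 × 620 = 620
  O=O: 6 × 485 = 2910
  Σ(broken) = 7638 kJ
Bonds formed (products):
  C=O: 8 × 769 = 6152
  O–H: 8 × 448 = 3584
  Σ(formed) = 9736 kJ
ΔH = Σ(broken) − Σ(formed) = 7638 − 9736 = −2098 kJ
For 2× the reaction as written: 2 × (−2098) = −4196 kJ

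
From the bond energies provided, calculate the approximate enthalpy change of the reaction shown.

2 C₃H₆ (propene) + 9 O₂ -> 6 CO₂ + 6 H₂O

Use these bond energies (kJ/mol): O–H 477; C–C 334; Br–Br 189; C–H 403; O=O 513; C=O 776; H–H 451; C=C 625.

Bonds broken (reactants):
  C–C: 2 × 334 = 668
  C–H: 12 × 403 = 4836
  C=C: 2 × 625 = 1250
  O=O: 9 × 513 = 4617
  Σ(broken) = 11371 kJ
Bonds formed (products):
  C=O: 12 × 776 = 9312
  O–H: 12 × 477 = 5724
  Σ(formed) = 15036 kJ
ΔH = Σ(broken) − Σ(formed) = 11371 − 15036 = −3665 kJ

ΔH ≈ −3665 kJ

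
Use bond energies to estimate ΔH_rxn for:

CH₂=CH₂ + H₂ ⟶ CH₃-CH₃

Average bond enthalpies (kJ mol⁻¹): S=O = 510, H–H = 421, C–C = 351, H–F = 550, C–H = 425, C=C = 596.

Bonds broken (reactants):
  C–H: 4 × 425 = 1700
  C=C: 1 × 596 = 596
  H–H: 1 × 421 = 421
  Σ(broken) = 2717 kJ
Bonds formed (products):
  C–C: 1 × 351 = 351
  C–H: 6 × 425 = 2550
  Σ(formed) = 2901 kJ
ΔH = Σ(broken) − Σ(formed) = 2717 − 2901 = −184 kJ

ΔH ≈ −184 kJ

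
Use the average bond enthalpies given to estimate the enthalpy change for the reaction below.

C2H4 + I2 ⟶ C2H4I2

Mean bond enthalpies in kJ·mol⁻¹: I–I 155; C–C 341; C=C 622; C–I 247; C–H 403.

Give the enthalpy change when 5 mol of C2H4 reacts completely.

Bonds broken (reactants):
  C–H: 4 × 403 = 1612
  C=C: 1 × 622 = 622
  I–I: 1 × 155 = 155
  Σ(broken) = 2389 kJ
Bonds formed (products):
  C–C: 1 × 341 = 341
  C–H: 4 × 403 = 1612
  C–I: 2 × 247 = 494
  Σ(formed) = 2447 kJ
ΔH = Σ(broken) − Σ(formed) = 2389 − 2447 = −58 kJ
For 5× the reaction as written: 5 × (−58) = −290 kJ

ΔH = −290 kJ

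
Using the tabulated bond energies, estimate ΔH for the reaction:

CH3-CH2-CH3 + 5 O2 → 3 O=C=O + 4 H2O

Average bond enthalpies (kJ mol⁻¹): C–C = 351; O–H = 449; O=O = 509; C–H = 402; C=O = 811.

Bonds broken (reactants):
  C–C: 2 × 351 = 702
  C–H: 8 × 402 = 3216
  O=O: 5 × 509 = 2545
  Σ(broken) = 6463 kJ
Bonds formed (products):
  C=O: 6 × 811 = 4866
  O–H: 8 × 449 = 3592
  Σ(formed) = 8458 kJ
ΔH = Σ(broken) − Σ(formed) = 6463 − 8458 = −1995 kJ

ΔH ≈ −1995 kJ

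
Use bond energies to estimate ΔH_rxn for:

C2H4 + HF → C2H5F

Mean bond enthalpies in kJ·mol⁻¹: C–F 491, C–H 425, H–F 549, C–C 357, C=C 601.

ΔH ≈ −123 kJ

Bonds broken (reactants):
  C–H: 4 × 425 = 1700
  C=C: 1 × 601 = 601
  H–F: 1 × 549 = 549
  Σ(broken) = 2850 kJ
Bonds formed (products):
  C–C: 1 × 357 = 357
  C–F: 1 × 491 = 491
  C–H: 5 × 425 = 2125
  Σ(formed) = 2973 kJ
ΔH = Σ(broken) − Σ(formed) = 2850 − 2973 = −123 kJ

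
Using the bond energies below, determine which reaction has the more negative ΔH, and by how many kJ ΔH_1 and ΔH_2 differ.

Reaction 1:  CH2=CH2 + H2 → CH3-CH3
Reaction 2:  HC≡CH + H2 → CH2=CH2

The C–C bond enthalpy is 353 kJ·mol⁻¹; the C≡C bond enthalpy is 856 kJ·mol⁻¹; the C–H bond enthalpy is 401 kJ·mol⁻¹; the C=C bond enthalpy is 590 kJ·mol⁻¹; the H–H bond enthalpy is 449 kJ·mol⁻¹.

Reaction 1, by 29 kJ

Reaction 1:
  Bonds broken (reactants):
    C–H: 4 × 401 = 1604
    C=C: 1 × 590 = 590
    H–H: 1 × 449 = 449
    Σ(broken) = 2643 kJ
  Bonds formed (products):
    C–C: 1 × 353 = 353
    C–H: 6 × 401 = 2406
    Σ(formed) = 2759 kJ
  ΔH_1 = 2643 − 2759 = −116 kJ
Reaction 2:
  Bonds broken (reactants):
    C≡C: 1 × 856 = 856
    C–H: 2 × 401 = 802
    H–H: 1 × 449 = 449
    Σ(broken) = 2107 kJ
  Bonds formed (products):
    C–H: 4 × 401 = 1604
    C=C: 1 × 590 = 590
    Σ(formed) = 2194 kJ
  ΔH_2 = 2107 − 2194 = −87 kJ
ΔH_1 − ΔH_2 = −29 kJ, so reaction 1 has the more negative ΔH; |ΔH_1 − ΔH_2| = 29 kJ.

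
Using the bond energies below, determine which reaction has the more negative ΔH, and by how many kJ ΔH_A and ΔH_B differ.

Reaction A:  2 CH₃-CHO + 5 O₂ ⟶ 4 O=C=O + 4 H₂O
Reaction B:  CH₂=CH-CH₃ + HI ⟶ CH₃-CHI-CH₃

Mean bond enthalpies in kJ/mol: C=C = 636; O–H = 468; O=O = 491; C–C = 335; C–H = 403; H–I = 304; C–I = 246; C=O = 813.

Reaction A, by 2229 kJ

Reaction A:
  Bonds broken (reactants):
    C–C: 2 × 335 = 670
    C–H: 8 × 403 = 3224
    C=O: 2 × 813 = 1626
    O=O: 5 × 491 = 2455
    Σ(broken) = 7975 kJ
  Bonds formed (products):
    C=O: 8 × 813 = 6504
    O–H: 8 × 468 = 3744
    Σ(formed) = 10248 kJ
  ΔH_A = 7975 − 10248 = −2273 kJ
Reaction B:
  Bonds broken (reactants):
    C–C: 1 × 335 = 335
    C–H: 6 × 403 = 2418
    C=C: 1 × 636 = 636
    H–I: 1 × 304 = 304
    Σ(broken) = 3693 kJ
  Bonds formed (products):
    C–C: 2 × 335 = 670
    C–H: 7 × 403 = 2821
    C–I: 1 × 246 = 246
    Σ(formed) = 3737 kJ
  ΔH_B = 3693 − 3737 = −44 kJ
ΔH_A − ΔH_B = −2229 kJ, so reaction A has the more negative ΔH; |ΔH_A − ΔH_B| = 2229 kJ.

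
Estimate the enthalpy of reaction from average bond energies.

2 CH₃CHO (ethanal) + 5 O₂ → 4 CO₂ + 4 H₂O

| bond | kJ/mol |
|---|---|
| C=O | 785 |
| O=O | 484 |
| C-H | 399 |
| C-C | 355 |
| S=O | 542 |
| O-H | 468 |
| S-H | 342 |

Bonds broken (reactants):
  C-C: 2 × 355 = 710
  C-H: 8 × 399 = 3192
  C=O: 2 × 785 = 1570
  O=O: 5 × 484 = 2420
  Σ(broken) = 7892 kJ
Bonds formed (products):
  C=O: 8 × 785 = 6280
  O-H: 8 × 468 = 3744
  Σ(formed) = 10024 kJ
ΔH = Σ(broken) − Σ(formed) = 7892 − 10024 = −2132 kJ

ΔH ≈ −2132 kJ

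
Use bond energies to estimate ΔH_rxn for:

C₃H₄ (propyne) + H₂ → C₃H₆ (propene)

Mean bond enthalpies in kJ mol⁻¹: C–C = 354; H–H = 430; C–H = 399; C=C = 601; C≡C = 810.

Bonds broken (reactants):
  C≡C: 1 × 810 = 810
  C–C: 1 × 354 = 354
  C–H: 4 × 399 = 1596
  H–H: 1 × 430 = 430
  Σ(broken) = 3190 kJ
Bonds formed (products):
  C–C: 1 × 354 = 354
  C–H: 6 × 399 = 2394
  C=C: 1 × 601 = 601
  Σ(formed) = 3349 kJ
ΔH = Σ(broken) − Σ(formed) = 3190 − 3349 = −159 kJ

ΔH ≈ −159 kJ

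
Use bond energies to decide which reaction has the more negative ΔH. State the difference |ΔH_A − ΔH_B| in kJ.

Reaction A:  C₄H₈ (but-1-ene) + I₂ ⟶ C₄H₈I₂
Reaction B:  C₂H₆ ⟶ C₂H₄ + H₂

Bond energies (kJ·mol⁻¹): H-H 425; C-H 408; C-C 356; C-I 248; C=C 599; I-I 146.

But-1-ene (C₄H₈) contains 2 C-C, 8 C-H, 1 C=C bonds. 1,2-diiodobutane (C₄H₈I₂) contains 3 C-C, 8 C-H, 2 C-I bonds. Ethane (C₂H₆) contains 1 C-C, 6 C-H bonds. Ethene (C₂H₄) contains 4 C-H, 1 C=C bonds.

Reaction A, by 255 kJ

Reaction A:
  Bonds broken (reactants):
    C-C: 2 × 356 = 712
    C-H: 8 × 408 = 3264
    C=C: 1 × 599 = 599
    I-I: 1 × 146 = 146
    Σ(broken) = 4721 kJ
  Bonds formed (products):
    C-C: 3 × 356 = 1068
    C-H: 8 × 408 = 3264
    C-I: 2 × 248 = 496
    Σ(formed) = 4828 kJ
  ΔH_A = 4721 − 4828 = −107 kJ
Reaction B:
  Bonds broken (reactants):
    C-C: 1 × 356 = 356
    C-H: 6 × 408 = 2448
    Σ(broken) = 2804 kJ
  Bonds formed (products):
    C-H: 4 × 408 = 1632
    C=C: 1 × 599 = 599
    H-H: 1 × 425 = 425
    Σ(formed) = 2656 kJ
  ΔH_B = 2804 − 2656 = +148 kJ
ΔH_A − ΔH_B = −255 kJ, so reaction A has the more negative ΔH; |ΔH_A − ΔH_B| = 255 kJ.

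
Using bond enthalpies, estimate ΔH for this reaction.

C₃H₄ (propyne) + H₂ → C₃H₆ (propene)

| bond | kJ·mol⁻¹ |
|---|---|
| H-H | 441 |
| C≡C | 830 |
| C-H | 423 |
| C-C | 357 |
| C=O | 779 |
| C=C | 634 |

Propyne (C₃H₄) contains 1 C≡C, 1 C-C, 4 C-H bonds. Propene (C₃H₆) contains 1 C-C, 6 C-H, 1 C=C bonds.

ΔH ≈ −209 kJ

Bonds broken (reactants):
  C≡C: 1 × 830 = 830
  C-C: 1 × 357 = 357
  C-H: 4 × 423 = 1692
  H-H: 1 × 441 = 441
  Σ(broken) = 3320 kJ
Bonds formed (products):
  C-C: 1 × 357 = 357
  C-H: 6 × 423 = 2538
  C=C: 1 × 634 = 634
  Σ(formed) = 3529 kJ
ΔH = Σ(broken) − Σ(formed) = 3320 − 3529 = −209 kJ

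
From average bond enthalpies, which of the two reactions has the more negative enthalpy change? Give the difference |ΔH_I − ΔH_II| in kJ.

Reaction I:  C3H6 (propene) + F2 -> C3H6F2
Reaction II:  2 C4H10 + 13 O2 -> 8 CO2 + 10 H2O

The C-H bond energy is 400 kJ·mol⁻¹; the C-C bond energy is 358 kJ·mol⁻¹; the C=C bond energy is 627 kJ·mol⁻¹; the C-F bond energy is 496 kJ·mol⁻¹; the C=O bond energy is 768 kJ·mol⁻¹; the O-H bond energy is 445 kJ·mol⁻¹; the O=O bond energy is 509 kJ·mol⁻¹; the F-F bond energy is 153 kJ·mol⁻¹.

Reaction I:
  Bonds broken (reactants):
    C-C: 1 × 358 = 358
    C-H: 6 × 400 = 2400
    C=C: 1 × 627 = 627
    F-F: 1 × 153 = 153
    Σ(broken) = 3538 kJ
  Bonds formed (products):
    C-C: 2 × 358 = 716
    C-F: 2 × 496 = 992
    C-H: 6 × 400 = 2400
    Σ(formed) = 4108 kJ
  ΔH_I = 3538 − 4108 = −570 kJ
Reaction II:
  Bonds broken (reactants):
    C-C: 6 × 358 = 2148
    C-H: 20 × 400 = 8000
    O=O: 13 × 509 = 6617
    Σ(broken) = 16765 kJ
  Bonds formed (products):
    C=O: 16 × 768 = 12288
    O-H: 20 × 445 = 8900
    Σ(formed) = 21188 kJ
  ΔH_II = 16765 − 21188 = −4423 kJ
ΔH_I − ΔH_II = +3853 kJ, so reaction II has the more negative ΔH; |ΔH_I − ΔH_II| = 3853 kJ.

Reaction II, by 3853 kJ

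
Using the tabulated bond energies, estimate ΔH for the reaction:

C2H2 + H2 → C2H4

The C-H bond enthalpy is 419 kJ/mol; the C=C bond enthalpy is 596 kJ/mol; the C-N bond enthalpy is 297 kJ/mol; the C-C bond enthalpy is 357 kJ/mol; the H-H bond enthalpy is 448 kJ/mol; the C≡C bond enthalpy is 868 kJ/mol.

ΔH ≈ −118 kJ

Bonds broken (reactants):
  C≡C: 1 × 868 = 868
  C-H: 2 × 419 = 838
  H-H: 1 × 448 = 448
  Σ(broken) = 2154 kJ
Bonds formed (products):
  C-H: 4 × 419 = 1676
  C=C: 1 × 596 = 596
  Σ(formed) = 2272 kJ
ΔH = Σ(broken) − Σ(formed) = 2154 − 2272 = −118 kJ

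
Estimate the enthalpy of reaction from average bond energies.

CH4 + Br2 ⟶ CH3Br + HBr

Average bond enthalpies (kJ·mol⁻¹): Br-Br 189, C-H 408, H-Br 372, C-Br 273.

Bonds broken (reactants):
  Br-Br: 1 × 189 = 189
  C-H: 4 × 408 = 1632
  Σ(broken) = 1821 kJ
Bonds formed (products):
  C-Br: 1 × 273 = 273
  C-H: 3 × 408 = 1224
  H-Br: 1 × 372 = 372
  Σ(formed) = 1869 kJ
ΔH = Σ(broken) − Σ(formed) = 1821 − 1869 = −48 kJ

ΔH ≈ −48 kJ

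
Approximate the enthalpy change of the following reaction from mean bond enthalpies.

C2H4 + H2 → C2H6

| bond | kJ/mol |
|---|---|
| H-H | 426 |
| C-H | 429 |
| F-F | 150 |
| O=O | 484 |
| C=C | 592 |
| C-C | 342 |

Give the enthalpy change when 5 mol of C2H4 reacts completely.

Bonds broken (reactants):
  C-H: 4 × 429 = 1716
  C=C: 1 × 592 = 592
  H-H: 1 × 426 = 426
  Σ(broken) = 2734 kJ
Bonds formed (products):
  C-C: 1 × 342 = 342
  C-H: 6 × 429 = 2574
  Σ(formed) = 2916 kJ
ΔH = Σ(broken) − Σ(formed) = 2734 − 2916 = −182 kJ
For 5× the reaction as written: 5 × (−182) = −910 kJ

ΔH = −910 kJ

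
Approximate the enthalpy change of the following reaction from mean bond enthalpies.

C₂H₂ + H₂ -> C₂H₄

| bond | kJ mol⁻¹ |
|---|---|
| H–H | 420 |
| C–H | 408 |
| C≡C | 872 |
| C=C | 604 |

Bonds broken (reactants):
  C≡C: 1 × 872 = 872
  C–H: 2 × 408 = 816
  H–H: 1 × 420 = 420
  Σ(broken) = 2108 kJ
Bonds formed (products):
  C–H: 4 × 408 = 1632
  C=C: 1 × 604 = 604
  Σ(formed) = 2236 kJ
ΔH = Σ(broken) − Σ(formed) = 2108 − 2236 = −128 kJ

ΔH ≈ −128 kJ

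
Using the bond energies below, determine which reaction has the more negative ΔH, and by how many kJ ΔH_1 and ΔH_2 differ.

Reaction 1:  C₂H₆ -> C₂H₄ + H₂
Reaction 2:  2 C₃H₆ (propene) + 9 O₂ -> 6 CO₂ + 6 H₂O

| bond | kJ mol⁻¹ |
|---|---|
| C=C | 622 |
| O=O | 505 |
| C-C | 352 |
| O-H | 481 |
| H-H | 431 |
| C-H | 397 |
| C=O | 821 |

Reaction 2, by 4460 kJ

Reaction 1:
  Bonds broken (reactants):
    C-C: 1 × 352 = 352
    C-H: 6 × 397 = 2382
    Σ(broken) = 2734 kJ
  Bonds formed (products):
    C-H: 4 × 397 = 1588
    C=C: 1 × 622 = 622
    H-H: 1 × 431 = 431
    Σ(formed) = 2641 kJ
  ΔH_1 = 2734 − 2641 = +93 kJ
Reaction 2:
  Bonds broken (reactants):
    C-C: 2 × 352 = 704
    C-H: 12 × 397 = 4764
    C=C: 2 × 622 = 1244
    O=O: 9 × 505 = 4545
    Σ(broken) = 11257 kJ
  Bonds formed (products):
    C=O: 12 × 821 = 9852
    O-H: 12 × 481 = 5772
    Σ(formed) = 15624 kJ
  ΔH_2 = 11257 − 15624 = −4367 kJ
ΔH_1 − ΔH_2 = +4460 kJ, so reaction 2 has the more negative ΔH; |ΔH_1 − ΔH_2| = 4460 kJ.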